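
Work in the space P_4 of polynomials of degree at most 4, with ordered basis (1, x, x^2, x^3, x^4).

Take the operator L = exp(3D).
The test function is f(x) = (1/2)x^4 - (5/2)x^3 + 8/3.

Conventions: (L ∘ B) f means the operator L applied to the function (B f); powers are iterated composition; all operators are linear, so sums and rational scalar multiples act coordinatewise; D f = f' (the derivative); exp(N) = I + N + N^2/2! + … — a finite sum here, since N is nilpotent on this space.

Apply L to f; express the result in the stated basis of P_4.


order-1 term: 6x^3 - (45/2)x^2
order-2 term: 27x^2 - (135/2)x
order-3 term: 54x - 135/2
order-4 term: 81/2
the series for exp(3D) f terminates at order 4
exp(3D) f = (1/2)x^4 + (7/2)x^3 + (9/2)x^2 - (27/2)x - 73/3

the result is g(x) = (1/2)x^4 + (7/2)x^3 + (9/2)x^2 - (27/2)x - 73/3


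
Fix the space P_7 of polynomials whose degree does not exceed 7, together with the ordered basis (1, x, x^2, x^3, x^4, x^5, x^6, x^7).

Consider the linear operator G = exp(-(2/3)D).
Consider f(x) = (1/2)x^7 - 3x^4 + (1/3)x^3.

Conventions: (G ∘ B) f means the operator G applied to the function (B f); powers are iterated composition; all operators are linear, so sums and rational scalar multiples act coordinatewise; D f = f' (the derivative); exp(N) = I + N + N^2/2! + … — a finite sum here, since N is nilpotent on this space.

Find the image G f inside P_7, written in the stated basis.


order-1 term: -(7/3)x^6 + 8x^3 - (2/3)x^2
order-2 term: (14/3)x^5 - 8x^2 + (4/9)x
order-3 term: -(140/27)x^4 + (32/9)x - 8/81
order-4 term: (280/81)x^3 - 16/27
order-5 term: -(112/81)x^2
order-6 term: (224/729)x
order-7 term: -64/2187
the series for exp(-(2/3)D) f terminates at order 7
exp(-(2/3)D) f = (1/2)x^7 - (7/3)x^6 + (14/3)x^5 - (221/27)x^4 + (955/81)x^3 - (814/81)x^2 + (3140/729)x - 1576/2187

the result is g(x) = (1/2)x^7 - (7/3)x^6 + (14/3)x^5 - (221/27)x^4 + (955/81)x^3 - (814/81)x^2 + (3140/729)x - 1576/2187


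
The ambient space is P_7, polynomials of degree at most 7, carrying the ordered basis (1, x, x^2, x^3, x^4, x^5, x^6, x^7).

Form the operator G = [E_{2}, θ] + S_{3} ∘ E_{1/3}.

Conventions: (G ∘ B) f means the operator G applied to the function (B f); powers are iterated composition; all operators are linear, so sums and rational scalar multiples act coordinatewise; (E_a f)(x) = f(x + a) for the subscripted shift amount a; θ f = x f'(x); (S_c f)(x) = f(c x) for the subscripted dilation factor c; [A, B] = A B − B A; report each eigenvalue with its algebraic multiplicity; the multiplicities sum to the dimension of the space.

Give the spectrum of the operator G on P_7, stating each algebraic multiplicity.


image of 1: 1
image of x: 3x + 7/3
image of x^2: 9x^2 + 6x + 73/9
image of x^3: 27x^3 + 15x^2 + 25x + 649/27
image of x^4: 81x^4 + 44x^3 + 54x^2 + (868/9)x + 5185/81
image of x^5: 243x^5 + 145x^4 + 110x^3 + (730/3)x^2 + (8645/27)x + 38881/243
image of x^6: 729x^6 + 498x^5 + 255x^4 + 500x^3 + (2885/3)x^2 + (25922/27)x + 279937/729
image of x^7: 2187x^7 + 1715x^6 + 735x^5 + 945x^4 + (6755/3)x^3 + (30247/9)x^2 + (653191/243)x + 1959553/2187
the matrix is upper triangular; its diagonal is (1, 3, 9, 27, 81, 243, 729, 2187)
for a triangular matrix the eigenvalues are the diagonal entries, with algebraic multiplicity their repetition count

λ = 1 (multiplicity 1), λ = 3 (multiplicity 1), λ = 9 (multiplicity 1), λ = 27 (multiplicity 1), λ = 81 (multiplicity 1), λ = 243 (multiplicity 1), λ = 729 (multiplicity 1), λ = 2187 (multiplicity 1)


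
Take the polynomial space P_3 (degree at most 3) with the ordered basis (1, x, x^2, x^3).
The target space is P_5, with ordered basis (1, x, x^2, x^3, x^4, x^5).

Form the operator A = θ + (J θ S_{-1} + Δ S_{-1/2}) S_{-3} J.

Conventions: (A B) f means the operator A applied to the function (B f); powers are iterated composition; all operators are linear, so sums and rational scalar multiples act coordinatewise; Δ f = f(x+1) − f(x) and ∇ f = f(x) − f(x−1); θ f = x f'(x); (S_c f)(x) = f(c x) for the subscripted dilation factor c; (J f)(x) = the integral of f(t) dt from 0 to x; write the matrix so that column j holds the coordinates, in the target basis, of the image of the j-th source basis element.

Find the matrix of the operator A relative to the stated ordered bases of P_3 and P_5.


image of 1: (3/2)x^2 + 3/2
image of x: 3x^3 + (13/4)x + 9/8
image of x^2: (27/4)x^4 + (43/8)x^2 + (27/8)x + 9/8
image of x^3: (81/5)x^5 + (129/16)x^3 + (243/32)x^2 + (81/16)x + 81/64
each image's coordinates form column j of the matrix

the matrix is [[3/2, 9/8, 9/8, 81/64]; [0, 13/4, 27/8, 81/16]; [3/2, 0, 43/8, 243/32]; [0, 3, 0, 129/16]; [0, 0, 27/4, 0]; [0, 0, 0, 81/5]] (rows listed top to bottom)


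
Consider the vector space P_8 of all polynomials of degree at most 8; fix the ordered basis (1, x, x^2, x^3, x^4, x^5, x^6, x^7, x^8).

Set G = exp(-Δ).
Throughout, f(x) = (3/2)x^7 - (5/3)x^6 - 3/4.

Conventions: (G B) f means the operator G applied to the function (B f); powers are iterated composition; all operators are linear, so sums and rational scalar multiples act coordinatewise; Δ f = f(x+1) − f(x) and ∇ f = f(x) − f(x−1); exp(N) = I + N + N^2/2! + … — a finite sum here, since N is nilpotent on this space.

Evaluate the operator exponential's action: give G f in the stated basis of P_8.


order-1 term: -(21/2)x^6 - (43/2)x^5 - (55/2)x^4 - (115/6)x^3 - (13/2)x^2 - (1/2)x + 1/6
order-2 term: (63/2)x^5 + (265/2)x^4 + (535/2)x^3 + (595/2)x^2 + (351/2)x + 257/6
order-3 term: -(105/2)x^4 - (845/3)x^3 - (1275/2)x^2 - 695x - 603/2
order-4 term: (105/2)x^3 + 290x^2 + (1165/2)x + 1250/3
order-5 term: -(63/2)x^2 - (295/2)x - 185
order-6 term: (21/2)x + 179/6
order-7 term: -3/2
the series for exp(-Δ) f terminates at order 7
exp(-Δ) f = (3/2)x^7 - (73/6)x^6 + 10x^5 + (105/2)x^4 + (115/6)x^3 - 88x^2 - (149/2)x + 3/4

the image equals g(x) = (3/2)x^7 - (73/6)x^6 + 10x^5 + (105/2)x^4 + (115/6)x^3 - 88x^2 - (149/2)x + 3/4


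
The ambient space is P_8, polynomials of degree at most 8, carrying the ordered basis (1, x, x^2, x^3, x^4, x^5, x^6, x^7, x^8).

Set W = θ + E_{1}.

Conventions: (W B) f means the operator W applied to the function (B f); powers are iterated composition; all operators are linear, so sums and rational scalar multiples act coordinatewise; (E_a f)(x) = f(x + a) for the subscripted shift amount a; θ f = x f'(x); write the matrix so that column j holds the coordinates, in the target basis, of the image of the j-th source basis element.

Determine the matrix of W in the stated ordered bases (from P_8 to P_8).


the matrix is [[1, 1, 1, 1, 1, 1, 1, 1, 1]; [0, 2, 2, 3, 4, 5, 6, 7, 8]; [0, 0, 3, 3, 6, 10, 15, 21, 28]; [0, 0, 0, 4, 4, 10, 20, 35, 56]; [0, 0, 0, 0, 5, 5, 15, 35, 70]; [0, 0, 0, 0, 0, 6, 6, 21, 56]; [0, 0, 0, 0, 0, 0, 7, 7, 28]; [0, 0, 0, 0, 0, 0, 0, 8, 8]; [0, 0, 0, 0, 0, 0, 0, 0, 9]] (rows listed top to bottom)

image of 1: 1
image of x: 2x + 1
image of x^2: 3x^2 + 2x + 1
image of x^3: 4x^3 + 3x^2 + 3x + 1
image of x^4: 5x^4 + 4x^3 + 6x^2 + 4x + 1
image of x^5: 6x^5 + 5x^4 + 10x^3 + 10x^2 + 5x + 1
image of x^6: 7x^6 + 6x^5 + 15x^4 + 20x^3 + 15x^2 + 6x + 1
image of x^7: 8x^7 + 7x^6 + 21x^5 + 35x^4 + 35x^3 + 21x^2 + 7x + 1
image of x^8: 9x^8 + 8x^7 + 28x^6 + 56x^5 + 70x^4 + 56x^3 + 28x^2 + 8x + 1
each image's coordinates form column j of the matrix


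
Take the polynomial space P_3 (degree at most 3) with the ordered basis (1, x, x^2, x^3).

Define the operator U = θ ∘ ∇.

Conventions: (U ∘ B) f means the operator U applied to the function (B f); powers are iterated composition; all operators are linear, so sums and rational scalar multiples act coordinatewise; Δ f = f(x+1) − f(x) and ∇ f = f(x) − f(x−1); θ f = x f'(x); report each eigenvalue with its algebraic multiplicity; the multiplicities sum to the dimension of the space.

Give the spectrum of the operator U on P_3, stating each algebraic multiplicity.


image of 1: 0
image of x: 0
image of x^2: 2x
image of x^3: 6x^2 - 3x
the matrix is upper triangular; its diagonal is (0, 0, 0, 0)
for a triangular matrix the eigenvalues are the diagonal entries, with algebraic multiplicity their repetition count

λ = 0 (multiplicity 4)


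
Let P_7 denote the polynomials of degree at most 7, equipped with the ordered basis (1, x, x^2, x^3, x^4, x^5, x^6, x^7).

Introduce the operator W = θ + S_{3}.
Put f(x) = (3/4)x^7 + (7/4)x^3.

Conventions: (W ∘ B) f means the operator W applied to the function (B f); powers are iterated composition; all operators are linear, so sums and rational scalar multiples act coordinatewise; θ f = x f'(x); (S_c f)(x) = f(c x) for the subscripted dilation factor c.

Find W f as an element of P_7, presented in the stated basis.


the result is g(x) = (3291/2)x^7 + (105/2)x^3

θ f = (21/4)x^7 + (21/4)x^3
S_{3} f = (6561/4)x^7 + (189/4)x^3
(θ + S_{3}) f = (3291/2)x^7 + (105/2)x^3


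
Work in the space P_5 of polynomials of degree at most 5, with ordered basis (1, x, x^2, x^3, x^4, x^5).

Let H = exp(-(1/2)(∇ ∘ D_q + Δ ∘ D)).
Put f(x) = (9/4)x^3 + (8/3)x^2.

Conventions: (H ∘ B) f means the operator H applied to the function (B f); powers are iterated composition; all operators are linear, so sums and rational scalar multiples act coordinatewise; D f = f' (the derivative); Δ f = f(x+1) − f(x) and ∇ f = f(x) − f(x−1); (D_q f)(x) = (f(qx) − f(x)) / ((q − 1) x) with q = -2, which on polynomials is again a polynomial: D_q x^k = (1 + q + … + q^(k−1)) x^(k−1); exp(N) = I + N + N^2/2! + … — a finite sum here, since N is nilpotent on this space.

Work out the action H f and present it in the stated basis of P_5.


the image equals g(x) = (9/4)x^3 + (8/3)x^2 - (27/2)x - 4/3

order-1 term: -(27/2)x - 4/3
the series for exp(-(1/2)(∇ ∘ D_q + Δ ∘ D)) f terminates at order 1
exp(-(1/2)(∇ ∘ D_q + Δ ∘ D)) f = (9/4)x^3 + (8/3)x^2 - (27/2)x - 4/3


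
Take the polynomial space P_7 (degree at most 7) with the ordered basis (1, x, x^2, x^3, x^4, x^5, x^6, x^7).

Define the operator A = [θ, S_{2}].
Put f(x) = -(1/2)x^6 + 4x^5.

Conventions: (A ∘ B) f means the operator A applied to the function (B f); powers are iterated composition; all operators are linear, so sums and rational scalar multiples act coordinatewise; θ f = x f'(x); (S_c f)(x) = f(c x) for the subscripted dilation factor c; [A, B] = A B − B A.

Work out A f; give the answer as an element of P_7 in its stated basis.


the result is g(x) = 0

S_{2} f = -32x^6 + 128x^5
θ S_{2} f = -192x^6 + 640x^5
θ f = -3x^6 + 20x^5
S_{2} θ f = -192x^6 + 640x^5
[θ, S_{2}] f = 0


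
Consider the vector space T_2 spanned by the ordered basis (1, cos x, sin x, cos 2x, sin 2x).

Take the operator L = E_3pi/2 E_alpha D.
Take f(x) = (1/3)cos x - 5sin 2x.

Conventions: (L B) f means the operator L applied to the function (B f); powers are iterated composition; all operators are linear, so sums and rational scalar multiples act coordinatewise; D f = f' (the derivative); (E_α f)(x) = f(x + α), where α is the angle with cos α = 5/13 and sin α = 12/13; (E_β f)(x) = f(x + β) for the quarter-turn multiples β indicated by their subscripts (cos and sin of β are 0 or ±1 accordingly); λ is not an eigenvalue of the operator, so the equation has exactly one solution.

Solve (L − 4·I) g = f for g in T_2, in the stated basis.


the result is g(x) = -(47/543)cos x + (4/181)sin x + (119/146)cos 2x + (109/73)sin 2x

write g with unknown coordinates in the stated basis and equate coefficients in (L − 4·I) g = f
solving from the highest basis element down gives g = -(47/543)cos x + (4/181)sin x + (119/146)cos 2x + (109/73)sin 2x
check: L g = -(7/543)cos x + (16/181)sin x + (238/73)cos 2x + (71/73)sin 2x
so L g − 4·g = (1/3)cos x - 5sin 2x = f ✓


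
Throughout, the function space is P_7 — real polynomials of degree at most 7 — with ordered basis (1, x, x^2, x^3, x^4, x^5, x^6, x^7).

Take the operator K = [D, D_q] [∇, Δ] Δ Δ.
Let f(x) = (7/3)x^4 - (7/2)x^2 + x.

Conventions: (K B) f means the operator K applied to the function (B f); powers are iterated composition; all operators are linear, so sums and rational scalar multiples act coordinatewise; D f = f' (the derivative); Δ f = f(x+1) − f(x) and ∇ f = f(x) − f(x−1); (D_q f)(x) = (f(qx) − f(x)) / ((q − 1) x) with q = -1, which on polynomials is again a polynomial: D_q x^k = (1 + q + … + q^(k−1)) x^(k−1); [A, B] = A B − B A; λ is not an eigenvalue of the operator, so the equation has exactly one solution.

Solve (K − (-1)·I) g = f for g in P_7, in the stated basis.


the image equals g(x) = (7/3)x^4 - (7/2)x^2 + x

write g with unknown coordinates in the stated basis and equate coefficients in (K − (-1)·I) g = f
solving from the highest basis element down gives g = (7/3)x^4 - (7/2)x^2 + x
check: K g = 0
so K g − (-1)·g = (7/3)x^4 - (7/2)x^2 + x = f ✓


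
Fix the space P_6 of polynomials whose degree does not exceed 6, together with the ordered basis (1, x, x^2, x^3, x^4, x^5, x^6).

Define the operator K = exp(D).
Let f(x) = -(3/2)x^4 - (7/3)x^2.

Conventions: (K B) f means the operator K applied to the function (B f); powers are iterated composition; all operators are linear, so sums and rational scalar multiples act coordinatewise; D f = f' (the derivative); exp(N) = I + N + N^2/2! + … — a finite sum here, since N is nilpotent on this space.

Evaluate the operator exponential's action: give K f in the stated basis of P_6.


g(x) = -(3/2)x^4 - 6x^3 - (34/3)x^2 - (32/3)x - 23/6

order-1 term: -6x^3 - (14/3)x
order-2 term: -9x^2 - 7/3
order-3 term: -6x
order-4 term: -3/2
the series for exp(D) f terminates at order 4
exp(D) f = -(3/2)x^4 - 6x^3 - (34/3)x^2 - (32/3)x - 23/6


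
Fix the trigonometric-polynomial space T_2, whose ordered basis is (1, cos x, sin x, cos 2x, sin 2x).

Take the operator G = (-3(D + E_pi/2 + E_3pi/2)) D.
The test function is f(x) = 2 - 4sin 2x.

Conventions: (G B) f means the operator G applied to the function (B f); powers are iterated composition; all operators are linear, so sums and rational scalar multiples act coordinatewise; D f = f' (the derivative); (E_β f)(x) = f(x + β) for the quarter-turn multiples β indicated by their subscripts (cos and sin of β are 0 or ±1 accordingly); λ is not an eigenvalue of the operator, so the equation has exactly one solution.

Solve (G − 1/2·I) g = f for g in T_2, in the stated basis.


the result is g(x) = -4 + (192/1105)cos 2x - (184/1105)sin 2x

write g with unknown coordinates in the stated basis and equate coefficients in (G − 1/2·I) g = f
solving from the highest basis element down gives g = -4 + (192/1105)cos 2x - (184/1105)sin 2x
check: G g = (96/1105)cos 2x - (4512/1105)sin 2x
so G g − 1/2·g = 2 - 4sin 2x = f ✓


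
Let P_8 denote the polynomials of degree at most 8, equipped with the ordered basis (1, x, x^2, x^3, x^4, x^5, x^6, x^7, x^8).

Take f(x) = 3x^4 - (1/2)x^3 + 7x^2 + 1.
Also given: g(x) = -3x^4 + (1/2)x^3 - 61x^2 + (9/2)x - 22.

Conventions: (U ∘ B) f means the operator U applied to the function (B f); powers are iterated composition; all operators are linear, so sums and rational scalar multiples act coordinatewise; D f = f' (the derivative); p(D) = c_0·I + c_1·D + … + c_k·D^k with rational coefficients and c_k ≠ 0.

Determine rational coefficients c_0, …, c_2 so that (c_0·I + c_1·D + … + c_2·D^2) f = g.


D^0 f = 3x^4 - (1/2)x^3 + 7x^2 + 1
D^1 f = 12x^3 - (3/2)x^2 + 14x
D^2 f = 36x^2 - 3x + 14
matching coefficients of g against c_0 f + c_1 Df + … from the top degree down determines the c_i
solution: c_0 = -1, c_1 = 0, c_2 = -3/2

p(D) = -I − (3/2)·D^2, i.e. c_0 = -1, c_1 = 0, c_2 = -3/2


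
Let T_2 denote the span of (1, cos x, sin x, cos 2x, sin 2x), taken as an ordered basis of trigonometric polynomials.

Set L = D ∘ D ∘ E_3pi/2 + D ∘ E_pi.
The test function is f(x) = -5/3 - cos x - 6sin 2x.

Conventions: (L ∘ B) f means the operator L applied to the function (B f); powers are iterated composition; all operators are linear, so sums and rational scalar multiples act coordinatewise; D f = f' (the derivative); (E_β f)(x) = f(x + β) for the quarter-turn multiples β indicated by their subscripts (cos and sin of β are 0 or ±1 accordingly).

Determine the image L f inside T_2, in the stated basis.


g(x) = -12cos 2x - 24sin 2x

E_3pi/2 f = -5/3 - sin x + 6sin 2x
D E_3pi/2 f = -cos x + 12cos 2x
D D E_3pi/2 f = sin x - 24sin 2x
E_pi f = -5/3 + cos x - 6sin 2x
D E_pi f = -sin x - 12cos 2x
(D ∘ D ∘ E_3pi/2 + D ∘ E_pi) f = -12cos 2x - 24sin 2x


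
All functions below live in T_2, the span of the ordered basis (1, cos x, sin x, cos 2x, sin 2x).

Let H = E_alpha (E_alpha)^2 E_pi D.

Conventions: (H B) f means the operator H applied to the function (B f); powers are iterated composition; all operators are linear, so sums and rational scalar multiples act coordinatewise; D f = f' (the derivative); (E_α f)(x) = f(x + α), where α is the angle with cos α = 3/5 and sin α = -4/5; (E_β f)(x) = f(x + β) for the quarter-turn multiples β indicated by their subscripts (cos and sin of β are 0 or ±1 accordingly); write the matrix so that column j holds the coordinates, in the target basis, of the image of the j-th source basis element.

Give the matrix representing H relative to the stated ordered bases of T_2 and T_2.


image of 1: 0
image of cos x: -(44/125)cos x - (117/125)sin x
image of sin x: (117/125)cos x - (44/125)sin x
image of cos 2x: -(20592/15625)cos 2x - (23506/15625)sin 2x
image of sin 2x: (23506/15625)cos 2x - (20592/15625)sin 2x
each image's coordinates form column j of the matrix

the matrix is [[0, 0, 0, 0, 0]; [0, -44/125, 117/125, 0, 0]; [0, -117/125, -44/125, 0, 0]; [0, 0, 0, -20592/15625, 23506/15625]; [0, 0, 0, -23506/15625, -20592/15625]] (rows listed top to bottom)


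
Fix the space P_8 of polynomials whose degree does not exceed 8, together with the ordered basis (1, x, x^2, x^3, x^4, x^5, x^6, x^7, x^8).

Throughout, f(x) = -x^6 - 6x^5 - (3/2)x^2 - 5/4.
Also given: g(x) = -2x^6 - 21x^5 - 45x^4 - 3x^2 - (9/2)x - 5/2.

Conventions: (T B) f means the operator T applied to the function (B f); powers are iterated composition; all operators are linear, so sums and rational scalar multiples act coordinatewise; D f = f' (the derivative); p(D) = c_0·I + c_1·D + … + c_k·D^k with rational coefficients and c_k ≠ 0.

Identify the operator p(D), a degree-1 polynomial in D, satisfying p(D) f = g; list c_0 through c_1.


D^0 f = -x^6 - 6x^5 - (3/2)x^2 - 5/4
D^1 f = -6x^5 - 30x^4 - 3x
matching coefficients of g against c_0 f + c_1 Df + … from the top degree down determines the c_i
solution: c_0 = 2, c_1 = 3/2

p(D) = 2·I + (3/2)·D, i.e. c_0 = 2, c_1 = 3/2


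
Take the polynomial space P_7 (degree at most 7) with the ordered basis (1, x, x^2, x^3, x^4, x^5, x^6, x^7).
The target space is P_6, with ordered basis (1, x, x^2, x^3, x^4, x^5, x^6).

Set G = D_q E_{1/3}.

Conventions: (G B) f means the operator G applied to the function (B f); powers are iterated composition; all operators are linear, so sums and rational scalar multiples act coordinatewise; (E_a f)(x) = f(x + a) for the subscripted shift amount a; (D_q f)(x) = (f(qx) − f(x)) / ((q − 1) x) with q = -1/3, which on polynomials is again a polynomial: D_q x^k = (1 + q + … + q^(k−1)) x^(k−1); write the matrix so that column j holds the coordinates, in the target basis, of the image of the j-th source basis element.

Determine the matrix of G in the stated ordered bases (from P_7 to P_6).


the matrix is [[0, 1, 2/3, 1/3, 4/27, 5/81, 2/81, 7/729]; [0, 0, 2/3, 2/3, 4/9, 20/81, 10/81, 14/243]; [0, 0, 0, 7/9, 28/27, 70/81, 140/243, 245/729]; [0, 0, 0, 0, 20/27, 100/81, 100/81, 700/729]; [0, 0, 0, 0, 0, 61/81, 122/81, 427/243]; [0, 0, 0, 0, 0, 0, 182/243, 1274/729]; [0, 0, 0, 0, 0, 0, 0, 547/729]] (rows listed top to bottom)

image of 1: 0
image of x: 1
image of x^2: (2/3)x + 2/3
image of x^3: (7/9)x^2 + (2/3)x + 1/3
image of x^4: (20/27)x^3 + (28/27)x^2 + (4/9)x + 4/27
image of x^5: (61/81)x^4 + (100/81)x^3 + (70/81)x^2 + (20/81)x + 5/81
image of x^6: (182/243)x^5 + (122/81)x^4 + (100/81)x^3 + (140/243)x^2 + (10/81)x + 2/81
image of x^7: (547/729)x^6 + (1274/729)x^5 + (427/243)x^4 + (700/729)x^3 + (245/729)x^2 + (14/243)x + 7/729
each image's coordinates form column j of the matrix


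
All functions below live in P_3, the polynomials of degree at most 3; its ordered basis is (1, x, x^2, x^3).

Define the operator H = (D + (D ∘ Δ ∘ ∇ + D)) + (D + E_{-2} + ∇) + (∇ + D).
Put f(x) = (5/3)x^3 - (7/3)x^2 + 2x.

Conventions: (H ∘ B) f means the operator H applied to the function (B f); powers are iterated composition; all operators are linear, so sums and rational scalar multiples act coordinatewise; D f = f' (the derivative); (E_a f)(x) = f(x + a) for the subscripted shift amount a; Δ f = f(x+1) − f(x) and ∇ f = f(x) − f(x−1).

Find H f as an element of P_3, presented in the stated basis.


D f = 5x^2 - (14/3)x + 2
∇ f = 5x^2 - (29/3)x + 6
Δ ∇ f = 10x - 14/3
D Δ ∇ f = 10
D f = 5x^2 - (14/3)x + 2
(D ∘ Δ ∘ ∇ + D) f = 5x^2 - (14/3)x + 12
(D + (D ∘ Δ ∘ ∇ + D)) f = 10x^2 - (28/3)x + 14
D f = 5x^2 - (14/3)x + 2
E_{-2} f = (5/3)x^3 - (37/3)x^2 + (94/3)x - 80/3
∇ f = 5x^2 - (29/3)x + 6
(D + E_{-2} + ∇) f = (5/3)x^3 - (7/3)x^2 + 17x - 56/3
∇ f = 5x^2 - (29/3)x + 6
D f = 5x^2 - (14/3)x + 2
(∇ + D) f = 10x^2 - (43/3)x + 8
((D + (D ∘ Δ ∘ ∇ + D)) + (D + E_{-2} + ∇) + (∇ + D)) f = (5/3)x^3 + (53/3)x^2 - (20/3)x + 10/3

the image equals g(x) = (5/3)x^3 + (53/3)x^2 - (20/3)x + 10/3


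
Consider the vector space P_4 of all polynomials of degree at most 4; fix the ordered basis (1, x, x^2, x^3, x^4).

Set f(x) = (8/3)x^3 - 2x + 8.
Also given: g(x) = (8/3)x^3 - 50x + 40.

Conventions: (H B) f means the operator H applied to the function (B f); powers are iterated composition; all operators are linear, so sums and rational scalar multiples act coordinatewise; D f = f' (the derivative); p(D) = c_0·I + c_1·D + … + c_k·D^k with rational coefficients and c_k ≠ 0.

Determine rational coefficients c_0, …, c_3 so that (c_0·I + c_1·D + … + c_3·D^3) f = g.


c_0 = 1, c_1 = 0, c_2 = -3, c_3 = 2

D^0 f = (8/3)x^3 - 2x + 8
D^1 f = 8x^2 - 2
D^2 f = 16x
D^3 f = 16
matching coefficients of g against c_0 f + c_1 Df + … from the top degree down determines the c_i
solution: c_0 = 1, c_1 = 0, c_2 = -3, c_3 = 2


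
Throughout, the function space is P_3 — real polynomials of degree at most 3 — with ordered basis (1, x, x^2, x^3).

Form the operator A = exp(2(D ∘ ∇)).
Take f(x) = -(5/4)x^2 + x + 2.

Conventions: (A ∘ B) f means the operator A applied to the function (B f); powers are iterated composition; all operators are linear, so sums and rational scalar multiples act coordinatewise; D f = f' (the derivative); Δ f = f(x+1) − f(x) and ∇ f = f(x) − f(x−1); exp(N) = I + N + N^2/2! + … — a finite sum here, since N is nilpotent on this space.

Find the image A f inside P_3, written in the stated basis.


the result is g(x) = -(5/4)x^2 + x - 3

order-1 term: -5
the series for exp(2(D ∘ ∇)) f terminates at order 1
exp(2(D ∘ ∇)) f = -(5/4)x^2 + x - 3


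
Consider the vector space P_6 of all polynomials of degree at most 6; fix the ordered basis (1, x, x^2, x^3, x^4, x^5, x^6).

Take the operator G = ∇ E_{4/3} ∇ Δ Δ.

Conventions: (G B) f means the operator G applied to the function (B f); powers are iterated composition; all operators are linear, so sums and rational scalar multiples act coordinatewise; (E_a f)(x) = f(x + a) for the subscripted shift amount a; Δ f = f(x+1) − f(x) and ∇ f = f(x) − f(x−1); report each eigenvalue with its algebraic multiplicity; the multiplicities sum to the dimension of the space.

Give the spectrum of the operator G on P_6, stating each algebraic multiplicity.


image of 1: 0
image of x: 0
image of x^2: 0
image of x^3: 0
image of x^4: 24
image of x^5: 120x + 160
image of x^6: 360x^2 + 960x + 760
the matrix is upper triangular; its diagonal is (0, 0, 0, 0, 0, 0, 0)
for a triangular matrix the eigenvalues are the diagonal entries, with algebraic multiplicity their repetition count

λ = 0 (multiplicity 7)


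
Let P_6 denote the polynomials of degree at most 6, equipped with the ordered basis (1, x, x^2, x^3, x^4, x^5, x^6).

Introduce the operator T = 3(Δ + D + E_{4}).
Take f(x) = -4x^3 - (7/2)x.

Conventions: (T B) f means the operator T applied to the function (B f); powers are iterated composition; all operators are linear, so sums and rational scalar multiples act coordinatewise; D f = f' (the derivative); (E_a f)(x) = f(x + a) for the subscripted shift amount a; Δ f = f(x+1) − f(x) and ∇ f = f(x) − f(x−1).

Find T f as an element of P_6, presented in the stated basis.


g(x) = -12x^3 - 216x^2 - (1245/2)x - 843

Δ f = -12x^2 - 12x - 15/2
D f = -12x^2 - 7/2
E_{4} f = -4x^3 - 48x^2 - (391/2)x - 270
(Δ + D + E_{4}) f = -4x^3 - 72x^2 - (415/2)x - 281
(3(Δ + D + E_{4})) f = -12x^3 - 216x^2 - (1245/2)x - 843


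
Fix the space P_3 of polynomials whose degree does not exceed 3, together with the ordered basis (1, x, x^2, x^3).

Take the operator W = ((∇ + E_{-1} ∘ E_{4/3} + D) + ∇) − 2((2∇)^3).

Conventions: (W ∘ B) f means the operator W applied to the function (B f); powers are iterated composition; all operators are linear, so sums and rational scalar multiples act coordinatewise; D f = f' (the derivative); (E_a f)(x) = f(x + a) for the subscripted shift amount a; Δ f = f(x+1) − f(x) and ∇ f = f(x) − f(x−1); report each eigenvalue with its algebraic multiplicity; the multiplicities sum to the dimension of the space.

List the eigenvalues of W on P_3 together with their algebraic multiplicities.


image of 1: 1
image of x: x + 10/3
image of x^2: x^2 + (20/3)x - 17/9
image of x^3: x^3 + 10x^2 - (17/3)x - 2537/27
the matrix is upper triangular; its diagonal is (1, 1, 1, 1)
for a triangular matrix the eigenvalues are the diagonal entries, with algebraic multiplicity their repetition count

λ = 1 (multiplicity 4)


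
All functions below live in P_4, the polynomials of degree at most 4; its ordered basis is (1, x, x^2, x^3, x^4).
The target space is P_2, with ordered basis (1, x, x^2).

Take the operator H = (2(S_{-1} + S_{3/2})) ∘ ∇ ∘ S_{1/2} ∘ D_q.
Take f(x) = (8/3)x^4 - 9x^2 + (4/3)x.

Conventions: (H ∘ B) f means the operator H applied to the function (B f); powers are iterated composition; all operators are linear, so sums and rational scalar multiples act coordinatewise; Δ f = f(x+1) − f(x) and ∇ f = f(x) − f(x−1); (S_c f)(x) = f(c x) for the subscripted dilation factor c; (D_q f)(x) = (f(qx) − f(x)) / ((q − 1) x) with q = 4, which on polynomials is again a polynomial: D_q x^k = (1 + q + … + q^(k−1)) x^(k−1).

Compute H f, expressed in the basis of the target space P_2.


D_q f = (680/3)x^3 - 45x + 4/3
S_{1/2} D_q f = (85/3)x^3 - (45/2)x + 4/3
∇ (S_{1/2} ∘ D_q) f = 85x^2 - 85x + 35/6
S_{-1} (∇ ∘ S_{1/2} ∘ D_q) f = 85x^2 + 85x + 35/6
S_{3/2} (∇ ∘ S_{1/2} ∘ D_q) f = (765/4)x^2 - (255/2)x + 35/6
(S_{-1} + S_{3/2}) (∇ ∘ S_{1/2} ∘ D_q) f = (1105/4)x^2 - (85/2)x + 35/3
(2(S_{-1} + S_{3/2})) (∇ ∘ S_{1/2} ∘ D_q) f = (1105/2)x^2 - 85x + 70/3

the image equals g(x) = (1105/2)x^2 - 85x + 70/3


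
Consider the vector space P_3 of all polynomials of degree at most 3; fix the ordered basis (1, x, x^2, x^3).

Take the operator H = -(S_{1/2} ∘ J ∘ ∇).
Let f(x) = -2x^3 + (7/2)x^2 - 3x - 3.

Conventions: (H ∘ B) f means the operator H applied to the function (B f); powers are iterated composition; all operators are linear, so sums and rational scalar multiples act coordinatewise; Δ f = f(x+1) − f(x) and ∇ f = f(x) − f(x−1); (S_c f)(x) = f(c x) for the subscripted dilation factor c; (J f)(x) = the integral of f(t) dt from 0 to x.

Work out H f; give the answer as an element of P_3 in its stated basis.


∇ f = -6x^2 + 13x - 17/2
J ∇ f = -2x^3 + (13/2)x^2 - (17/2)x
S_{1/2} J ∇ f = -(1/4)x^3 + (13/8)x^2 - (17/4)x
(-(S_{1/2} ∘ J ∘ ∇)) f = (1/4)x^3 - (13/8)x^2 + (17/4)x

the result is g(x) = (1/4)x^3 - (13/8)x^2 + (17/4)x


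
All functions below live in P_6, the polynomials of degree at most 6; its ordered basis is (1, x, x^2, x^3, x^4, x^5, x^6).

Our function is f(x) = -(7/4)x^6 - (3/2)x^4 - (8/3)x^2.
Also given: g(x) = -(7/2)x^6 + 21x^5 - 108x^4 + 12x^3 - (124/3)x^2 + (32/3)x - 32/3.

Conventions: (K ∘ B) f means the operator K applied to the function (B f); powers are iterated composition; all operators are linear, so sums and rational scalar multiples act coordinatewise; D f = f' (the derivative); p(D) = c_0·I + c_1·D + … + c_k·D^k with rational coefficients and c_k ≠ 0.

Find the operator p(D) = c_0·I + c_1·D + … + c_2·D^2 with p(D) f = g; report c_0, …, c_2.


D^0 f = -(7/4)x^6 - (3/2)x^4 - (8/3)x^2
D^1 f = -(21/2)x^5 - 6x^3 - (16/3)x
D^2 f = -(105/2)x^4 - 18x^2 - 16/3
matching coefficients of g against c_0 f + c_1 Df + … from the top degree down determines the c_i
solution: c_0 = 2, c_1 = -2, c_2 = 2

p(D) = 2·I − 2·D + 2·D^2, i.e. c_0 = 2, c_1 = -2, c_2 = 2


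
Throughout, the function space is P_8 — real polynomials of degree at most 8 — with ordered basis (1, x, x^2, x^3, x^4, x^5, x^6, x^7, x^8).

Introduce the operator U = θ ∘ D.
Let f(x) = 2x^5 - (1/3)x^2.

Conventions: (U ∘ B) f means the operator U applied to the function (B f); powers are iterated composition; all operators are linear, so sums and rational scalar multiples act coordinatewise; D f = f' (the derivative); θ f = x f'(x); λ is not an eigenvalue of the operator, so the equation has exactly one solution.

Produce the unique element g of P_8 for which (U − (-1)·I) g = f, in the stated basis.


g(x) = 2x^5 - 40x^4 + 480x^3 - (8641/3)x^2 + (17282/3)x

write g with unknown coordinates in the stated basis and equate coefficients in (U − (-1)·I) g = f
solving from the highest basis element down gives g = 2x^5 - 40x^4 + 480x^3 - (8641/3)x^2 + (17282/3)x
check: U g = 40x^4 - 480x^3 + 2880x^2 - (17282/3)x
so U g − (-1)·g = 2x^5 - (1/3)x^2 = f ✓


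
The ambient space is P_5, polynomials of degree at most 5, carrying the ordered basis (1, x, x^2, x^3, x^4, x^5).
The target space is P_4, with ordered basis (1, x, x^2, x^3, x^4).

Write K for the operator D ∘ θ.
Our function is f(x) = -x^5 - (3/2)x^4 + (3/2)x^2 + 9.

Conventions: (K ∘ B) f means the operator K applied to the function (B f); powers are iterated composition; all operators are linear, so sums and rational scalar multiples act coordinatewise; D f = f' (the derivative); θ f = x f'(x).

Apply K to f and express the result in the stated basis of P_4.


the result is g(x) = -25x^4 - 24x^3 + 6x

θ f = -5x^5 - 6x^4 + 3x^2
D θ f = -25x^4 - 24x^3 + 6x


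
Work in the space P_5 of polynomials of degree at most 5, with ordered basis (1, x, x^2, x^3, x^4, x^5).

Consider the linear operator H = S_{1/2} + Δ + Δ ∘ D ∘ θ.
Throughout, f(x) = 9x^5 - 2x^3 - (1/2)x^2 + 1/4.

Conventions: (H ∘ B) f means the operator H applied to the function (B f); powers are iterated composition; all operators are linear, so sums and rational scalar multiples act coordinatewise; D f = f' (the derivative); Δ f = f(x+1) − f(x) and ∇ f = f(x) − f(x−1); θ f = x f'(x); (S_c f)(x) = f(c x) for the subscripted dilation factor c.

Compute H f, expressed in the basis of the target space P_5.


S_{1/2} f = (9/32)x^5 - (1/4)x^3 - (1/8)x^2 + 1/4
Δ f = 45x^4 + 90x^3 + 84x^2 + 38x + 13/2
θ f = 45x^5 - 6x^3 - x^2
D θ f = 225x^4 - 18x^2 - 2x
Δ D θ f = 900x^3 + 1350x^2 + 864x + 205
(S_{1/2} + Δ + Δ ∘ D ∘ θ) f = (9/32)x^5 + 45x^4 + (3959/4)x^3 + (11471/8)x^2 + 902x + 847/4

the image equals g(x) = (9/32)x^5 + 45x^4 + (3959/4)x^3 + (11471/8)x^2 + 902x + 847/4


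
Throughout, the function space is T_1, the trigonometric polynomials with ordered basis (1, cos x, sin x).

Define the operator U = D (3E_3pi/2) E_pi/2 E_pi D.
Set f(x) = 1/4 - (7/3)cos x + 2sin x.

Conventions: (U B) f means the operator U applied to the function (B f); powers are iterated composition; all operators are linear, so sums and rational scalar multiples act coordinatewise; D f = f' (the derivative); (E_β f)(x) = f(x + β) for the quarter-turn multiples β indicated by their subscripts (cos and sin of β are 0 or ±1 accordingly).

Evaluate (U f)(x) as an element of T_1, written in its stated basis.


g(x) = -7cos x + 6sin x

D f = 2cos x + (7/3)sin x
E_pi D f = -2cos x - (7/3)sin x
E_pi/2 E_pi D f = -(7/3)cos x + 2sin x
E_3pi/2 (E_pi/2 E_pi) D f = -2cos x - (7/3)sin x
(3E_3pi/2) (E_pi/2 E_pi) D f = -6cos x - 7sin x
D ((3E_3pi/2) E_pi/2 E_pi D) f = -7cos x + 6sin x


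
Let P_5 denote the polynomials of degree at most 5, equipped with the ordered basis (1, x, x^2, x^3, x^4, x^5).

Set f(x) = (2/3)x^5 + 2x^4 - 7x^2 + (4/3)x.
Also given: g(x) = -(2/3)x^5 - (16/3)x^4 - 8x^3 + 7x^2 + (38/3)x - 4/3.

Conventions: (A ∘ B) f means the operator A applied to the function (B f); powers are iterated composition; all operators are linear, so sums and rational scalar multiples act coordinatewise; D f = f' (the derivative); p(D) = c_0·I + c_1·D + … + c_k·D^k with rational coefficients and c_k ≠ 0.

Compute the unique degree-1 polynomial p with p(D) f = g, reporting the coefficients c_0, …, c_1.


D^0 f = (2/3)x^5 + 2x^4 - 7x^2 + (4/3)x
D^1 f = (10/3)x^4 + 8x^3 - 14x + 4/3
matching coefficients of g against c_0 f + c_1 Df + … from the top degree down determines the c_i
solution: c_0 = -1, c_1 = -1

c_0 = -1, c_1 = -1


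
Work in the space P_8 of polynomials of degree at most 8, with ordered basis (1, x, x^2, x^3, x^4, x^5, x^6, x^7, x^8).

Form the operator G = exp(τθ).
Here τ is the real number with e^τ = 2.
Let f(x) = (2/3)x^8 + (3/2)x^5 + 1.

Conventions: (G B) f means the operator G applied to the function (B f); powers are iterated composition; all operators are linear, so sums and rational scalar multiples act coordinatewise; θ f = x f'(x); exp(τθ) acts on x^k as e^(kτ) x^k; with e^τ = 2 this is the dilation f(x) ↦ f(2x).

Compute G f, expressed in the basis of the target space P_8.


the image equals g(x) = (512/3)x^8 + 48x^5 + 1

exp(τθ) x^k = e^(kτ) x^k; with e^τ = 2 this sends x^k to 2^k x^k
x^5 ↦ 32 x^5
x^8 ↦ 256 x^8
applying this coordinatewise to f: exp(τθ) f = (512/3)x^8 + 48x^5 + 1


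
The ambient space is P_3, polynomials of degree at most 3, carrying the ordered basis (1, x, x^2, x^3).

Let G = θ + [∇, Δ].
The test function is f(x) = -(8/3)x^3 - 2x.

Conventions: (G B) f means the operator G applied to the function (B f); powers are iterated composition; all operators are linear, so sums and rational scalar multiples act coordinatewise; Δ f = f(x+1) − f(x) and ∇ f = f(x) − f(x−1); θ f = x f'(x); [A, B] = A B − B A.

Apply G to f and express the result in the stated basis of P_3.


the image equals g(x) = -8x^3 - 2x

θ f = -8x^3 - 2x
Δ f = -8x^2 - 8x - 14/3
∇ Δ f = -16x
∇ f = -8x^2 + 8x - 14/3
Δ ∇ f = -16x
[∇, Δ] f = 0
(θ + [∇, Δ]) f = -8x^3 - 2x


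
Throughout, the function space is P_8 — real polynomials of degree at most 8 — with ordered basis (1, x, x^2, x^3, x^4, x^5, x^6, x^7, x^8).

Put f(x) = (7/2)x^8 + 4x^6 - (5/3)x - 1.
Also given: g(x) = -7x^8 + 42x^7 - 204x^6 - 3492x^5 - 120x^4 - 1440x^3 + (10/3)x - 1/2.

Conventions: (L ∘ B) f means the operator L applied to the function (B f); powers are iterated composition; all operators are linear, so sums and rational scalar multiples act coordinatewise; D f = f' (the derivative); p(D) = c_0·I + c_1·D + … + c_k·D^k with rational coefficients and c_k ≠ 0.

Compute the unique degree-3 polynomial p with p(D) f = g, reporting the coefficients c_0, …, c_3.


c_0 = -2, c_1 = 3/2, c_2 = -1, c_3 = -3

D^0 f = (7/2)x^8 + 4x^6 - (5/3)x - 1
D^1 f = 28x^7 + 24x^5 - 5/3
D^2 f = 196x^6 + 120x^4
D^3 f = 1176x^5 + 480x^3
matching coefficients of g against c_0 f + c_1 Df + … from the top degree down determines the c_i
solution: c_0 = -2, c_1 = 3/2, c_2 = -1, c_3 = -3


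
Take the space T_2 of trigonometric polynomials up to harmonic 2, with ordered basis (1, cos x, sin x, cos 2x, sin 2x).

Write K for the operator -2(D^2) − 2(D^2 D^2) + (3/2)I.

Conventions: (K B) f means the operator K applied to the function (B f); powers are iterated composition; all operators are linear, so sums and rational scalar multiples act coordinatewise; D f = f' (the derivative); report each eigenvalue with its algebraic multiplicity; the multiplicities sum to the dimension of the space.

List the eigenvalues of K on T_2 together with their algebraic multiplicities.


λ = -45/2 (multiplicity 2), λ = 3/2 (multiplicity 3)

image of 1: 3/2
image of cos x: (3/2)cos x
image of sin x: (3/2)sin x
image of cos 2x: -(45/2)cos 2x
image of sin 2x: -(45/2)sin 2x
the matrix is diagonal; its diagonal is (3/2, 3/2, 3/2, -45/2, -45/2)
for a triangular matrix the eigenvalues are the diagonal entries, with algebraic multiplicity their repetition count


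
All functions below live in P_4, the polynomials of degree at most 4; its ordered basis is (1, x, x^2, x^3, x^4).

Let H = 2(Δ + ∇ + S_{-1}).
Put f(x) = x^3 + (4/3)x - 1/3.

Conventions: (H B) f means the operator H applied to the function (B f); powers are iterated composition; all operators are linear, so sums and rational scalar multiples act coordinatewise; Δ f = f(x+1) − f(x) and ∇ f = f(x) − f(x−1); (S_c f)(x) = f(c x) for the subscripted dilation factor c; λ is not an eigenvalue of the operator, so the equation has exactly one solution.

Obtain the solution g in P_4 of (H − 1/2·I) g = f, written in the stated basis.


the result is g(x) = -(2/5)x^3 + (16/5)x^2 + (728/75)x - 626/25

write g with unknown coordinates in the stated basis and equate coefficients in (H − 1/2·I) g = f
solving from the highest basis element down gives g = -(2/5)x^3 + (16/5)x^2 + (728/75)x - 626/25
check: H g = (4/5)x^3 + (8/5)x^2 + (464/75)x - 964/75
so H g − 1/2·g = x^3 + (4/3)x - 1/3 = f ✓


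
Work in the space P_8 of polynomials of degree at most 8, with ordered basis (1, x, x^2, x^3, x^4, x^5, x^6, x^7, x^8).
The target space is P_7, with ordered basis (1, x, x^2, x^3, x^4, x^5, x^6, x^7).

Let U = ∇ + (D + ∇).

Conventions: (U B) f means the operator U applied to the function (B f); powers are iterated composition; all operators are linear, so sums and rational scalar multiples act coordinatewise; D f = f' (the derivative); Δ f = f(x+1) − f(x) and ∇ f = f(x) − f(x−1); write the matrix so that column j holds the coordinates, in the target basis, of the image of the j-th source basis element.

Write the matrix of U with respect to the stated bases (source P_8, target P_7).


the matrix is [[0, 3, -2, 2, -2, 2, -2, 2, -2]; [0, 0, 6, -6, 8, -10, 12, -14, 16]; [0, 0, 0, 9, -12, 20, -30, 42, -56]; [0, 0, 0, 0, 12, -20, 40, -70, 112]; [0, 0, 0, 0, 0, 15, -30, 70, -140]; [0, 0, 0, 0, 0, 0, 18, -42, 112]; [0, 0, 0, 0, 0, 0, 0, 21, -56]; [0, 0, 0, 0, 0, 0, 0, 0, 24]] (rows listed top to bottom)

image of 1: 0
image of x: 3
image of x^2: 6x - 2
image of x^3: 9x^2 - 6x + 2
image of x^4: 12x^3 - 12x^2 + 8x - 2
image of x^5: 15x^4 - 20x^3 + 20x^2 - 10x + 2
image of x^6: 18x^5 - 30x^4 + 40x^3 - 30x^2 + 12x - 2
image of x^7: 21x^6 - 42x^5 + 70x^4 - 70x^3 + 42x^2 - 14x + 2
image of x^8: 24x^7 - 56x^6 + 112x^5 - 140x^4 + 112x^3 - 56x^2 + 16x - 2
each image's coordinates form column j of the matrix


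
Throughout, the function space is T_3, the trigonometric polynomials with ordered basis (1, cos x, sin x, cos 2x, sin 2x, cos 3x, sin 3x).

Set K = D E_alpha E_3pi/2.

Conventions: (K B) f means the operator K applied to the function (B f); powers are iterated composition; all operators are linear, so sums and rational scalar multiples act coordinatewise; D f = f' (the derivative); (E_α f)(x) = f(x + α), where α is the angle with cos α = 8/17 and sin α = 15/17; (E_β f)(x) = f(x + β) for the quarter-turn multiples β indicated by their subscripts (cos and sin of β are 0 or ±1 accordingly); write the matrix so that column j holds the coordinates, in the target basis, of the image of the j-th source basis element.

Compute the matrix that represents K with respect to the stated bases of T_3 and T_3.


image of 1: 0
image of cos x: (8/17)cos x - (15/17)sin x
image of sin x: (15/17)cos x + (8/17)sin x
image of cos 2x: (480/289)cos 2x - (322/289)sin 2x
image of sin 2x: (322/289)cos 2x + (480/289)sin 2x
image of cos 3x: (14664/4913)cos 3x - (1485/4913)sin 3x
image of sin 3x: (1485/4913)cos 3x + (14664/4913)sin 3x
each image's coordinates form column j of the matrix

the matrix is [[0, 0, 0, 0, 0, 0, 0]; [0, 8/17, 15/17, 0, 0, 0, 0]; [0, -15/17, 8/17, 0, 0, 0, 0]; [0, 0, 0, 480/289, 322/289, 0, 0]; [0, 0, 0, -322/289, 480/289, 0, 0]; [0, 0, 0, 0, 0, 14664/4913, 1485/4913]; [0, 0, 0, 0, 0, -1485/4913, 14664/4913]] (rows listed top to bottom)
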